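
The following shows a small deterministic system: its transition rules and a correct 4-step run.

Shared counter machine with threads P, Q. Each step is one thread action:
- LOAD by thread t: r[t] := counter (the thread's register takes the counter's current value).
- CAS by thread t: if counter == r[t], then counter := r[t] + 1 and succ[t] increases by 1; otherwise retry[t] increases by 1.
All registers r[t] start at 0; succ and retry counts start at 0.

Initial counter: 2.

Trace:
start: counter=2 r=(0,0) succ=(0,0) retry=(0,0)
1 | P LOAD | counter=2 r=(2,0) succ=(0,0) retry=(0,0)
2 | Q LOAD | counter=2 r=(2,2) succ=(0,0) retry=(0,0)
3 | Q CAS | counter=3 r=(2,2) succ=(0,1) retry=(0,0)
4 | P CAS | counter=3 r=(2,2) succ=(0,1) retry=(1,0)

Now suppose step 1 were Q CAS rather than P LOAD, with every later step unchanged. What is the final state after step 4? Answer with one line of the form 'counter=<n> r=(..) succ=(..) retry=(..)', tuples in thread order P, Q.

counter=3 r=(0,2) succ=(0,1) retry=(1,1)

(re-executing from step 1 with the substitution; state before step 1: counter=2 r=(0,0) succ=(0,0) retry=(0,0))
1 | Q CAS | counter=2 r=(0,0) succ=(0,0) retry=(0,1)
2 | Q LOAD | counter=2 r=(0,2) succ=(0,0) retry=(0,1)
3 | Q CAS | counter=3 r=(0,2) succ=(0,1) retry=(0,1)
4 | P CAS | counter=3 r=(0,2) succ=(0,1) retry=(1,1)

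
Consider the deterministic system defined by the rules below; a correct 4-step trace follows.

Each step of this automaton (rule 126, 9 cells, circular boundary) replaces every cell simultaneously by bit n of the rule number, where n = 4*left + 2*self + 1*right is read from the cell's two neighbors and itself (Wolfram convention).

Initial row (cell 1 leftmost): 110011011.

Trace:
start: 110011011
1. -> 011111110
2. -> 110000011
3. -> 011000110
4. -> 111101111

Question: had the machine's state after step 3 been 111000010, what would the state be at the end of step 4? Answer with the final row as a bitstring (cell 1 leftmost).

state after step 3 := 111000010
4. -> 101100111

101100111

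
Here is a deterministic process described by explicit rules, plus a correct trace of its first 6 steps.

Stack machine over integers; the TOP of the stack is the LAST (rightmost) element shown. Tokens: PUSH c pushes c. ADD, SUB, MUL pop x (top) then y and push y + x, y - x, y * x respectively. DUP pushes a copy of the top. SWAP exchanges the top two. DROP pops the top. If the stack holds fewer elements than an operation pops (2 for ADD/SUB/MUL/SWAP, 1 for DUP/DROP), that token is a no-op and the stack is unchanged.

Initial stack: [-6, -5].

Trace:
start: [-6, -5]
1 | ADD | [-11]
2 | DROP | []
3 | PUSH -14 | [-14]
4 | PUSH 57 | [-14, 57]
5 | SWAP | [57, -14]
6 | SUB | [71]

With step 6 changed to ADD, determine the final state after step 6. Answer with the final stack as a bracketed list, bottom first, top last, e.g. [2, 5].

(re-executing from step 6 with the substitution; state before step 6: [57, -14])
6 | ADD | [43]

[43]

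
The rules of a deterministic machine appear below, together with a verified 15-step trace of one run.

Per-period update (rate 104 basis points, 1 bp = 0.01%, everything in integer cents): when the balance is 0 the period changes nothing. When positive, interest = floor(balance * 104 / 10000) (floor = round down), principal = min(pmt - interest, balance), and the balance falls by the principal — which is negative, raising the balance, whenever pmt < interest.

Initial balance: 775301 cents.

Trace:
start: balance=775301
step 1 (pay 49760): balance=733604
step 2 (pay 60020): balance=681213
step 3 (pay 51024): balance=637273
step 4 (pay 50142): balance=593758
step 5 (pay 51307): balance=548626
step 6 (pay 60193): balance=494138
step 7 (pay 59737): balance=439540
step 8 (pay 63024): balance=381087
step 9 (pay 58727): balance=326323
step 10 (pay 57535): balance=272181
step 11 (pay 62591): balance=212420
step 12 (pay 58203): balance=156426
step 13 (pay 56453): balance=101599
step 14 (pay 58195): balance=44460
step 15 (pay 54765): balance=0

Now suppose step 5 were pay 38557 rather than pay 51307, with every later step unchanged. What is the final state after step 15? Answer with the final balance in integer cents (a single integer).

4297

(re-executing from step 5 with the substitution; state before step 5: balance=593758)
step 5 (pay 38557): balance=561376
step 6 (pay 60193): balance=507021
step 7 (pay 59737): balance=452557
step 8 (pay 63024): balance=394239
step 9 (pay 58727): balance=339612
step 10 (pay 57535): balance=285608
step 11 (pay 62591): balance=225987
step 12 (pay 58203): balance=170134
step 13 (pay 56453): balance=115450
step 14 (pay 58195): balance=58455
step 15 (pay 54765): balance=4297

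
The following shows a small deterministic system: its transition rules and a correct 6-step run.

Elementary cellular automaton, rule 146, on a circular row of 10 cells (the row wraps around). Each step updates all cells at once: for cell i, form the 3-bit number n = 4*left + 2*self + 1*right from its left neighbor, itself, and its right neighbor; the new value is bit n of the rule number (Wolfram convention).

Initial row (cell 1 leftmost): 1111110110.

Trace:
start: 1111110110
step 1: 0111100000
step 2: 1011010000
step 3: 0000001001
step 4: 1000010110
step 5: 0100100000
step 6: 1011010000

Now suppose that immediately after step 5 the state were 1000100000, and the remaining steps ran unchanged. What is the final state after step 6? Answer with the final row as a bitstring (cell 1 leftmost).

0101010001

state after step 5 := 1000100000
step 6: 0101010001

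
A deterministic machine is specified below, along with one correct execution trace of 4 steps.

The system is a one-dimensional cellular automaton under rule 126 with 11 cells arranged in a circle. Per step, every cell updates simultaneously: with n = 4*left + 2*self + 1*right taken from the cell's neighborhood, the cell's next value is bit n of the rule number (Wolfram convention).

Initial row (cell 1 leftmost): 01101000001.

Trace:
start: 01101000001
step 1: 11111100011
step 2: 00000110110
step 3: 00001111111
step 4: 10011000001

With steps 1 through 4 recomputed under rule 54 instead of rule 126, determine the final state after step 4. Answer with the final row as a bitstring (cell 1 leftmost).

11111000001

(re-executing steps 1..4 under rule 54; state before step 1: 01101000001)
step 1: 10011100011
step 2: 01100010100
step 3: 10010111110
step 4: 11111000001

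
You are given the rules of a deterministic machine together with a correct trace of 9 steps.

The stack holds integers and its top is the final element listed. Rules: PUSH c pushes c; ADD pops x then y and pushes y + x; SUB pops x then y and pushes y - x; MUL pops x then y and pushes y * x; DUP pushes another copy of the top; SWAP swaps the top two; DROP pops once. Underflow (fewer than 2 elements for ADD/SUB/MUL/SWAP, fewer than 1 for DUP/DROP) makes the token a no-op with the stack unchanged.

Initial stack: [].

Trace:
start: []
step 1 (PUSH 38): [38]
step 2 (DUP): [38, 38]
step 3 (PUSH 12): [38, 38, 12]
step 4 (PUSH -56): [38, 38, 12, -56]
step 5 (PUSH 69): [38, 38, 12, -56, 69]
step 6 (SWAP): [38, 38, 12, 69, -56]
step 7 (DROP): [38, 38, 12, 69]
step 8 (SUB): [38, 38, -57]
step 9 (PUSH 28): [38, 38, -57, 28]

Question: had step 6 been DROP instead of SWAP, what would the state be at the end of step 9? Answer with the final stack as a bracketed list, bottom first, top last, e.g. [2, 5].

[38, 26, 28]

(re-executing from step 6 with the substitution; state before step 6: [38, 38, 12, -56, 69])
step 6 (DROP): [38, 38, 12, -56]
step 7 (DROP): [38, 38, 12]
step 8 (SUB): [38, 26]
step 9 (PUSH 28): [38, 26, 28]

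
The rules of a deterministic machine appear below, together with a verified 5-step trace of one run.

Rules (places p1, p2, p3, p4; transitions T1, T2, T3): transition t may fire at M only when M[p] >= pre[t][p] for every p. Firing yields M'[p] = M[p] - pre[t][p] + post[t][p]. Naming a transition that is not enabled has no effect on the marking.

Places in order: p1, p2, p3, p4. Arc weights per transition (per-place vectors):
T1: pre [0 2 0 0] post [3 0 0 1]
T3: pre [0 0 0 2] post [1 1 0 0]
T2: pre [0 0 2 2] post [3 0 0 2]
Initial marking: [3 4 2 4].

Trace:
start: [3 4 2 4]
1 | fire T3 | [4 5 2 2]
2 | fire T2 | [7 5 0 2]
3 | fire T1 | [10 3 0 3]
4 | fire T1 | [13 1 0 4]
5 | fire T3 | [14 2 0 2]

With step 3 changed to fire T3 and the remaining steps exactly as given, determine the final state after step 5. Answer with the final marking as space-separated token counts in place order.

11 4 0 1

(re-executing from step 3 with the substitution; state before step 3: [7 5 0 2])
3 | fire T3 | [8 6 0 0]
4 | fire T1 | [11 4 0 1]
5 | fire T3 | [11 4 0 1]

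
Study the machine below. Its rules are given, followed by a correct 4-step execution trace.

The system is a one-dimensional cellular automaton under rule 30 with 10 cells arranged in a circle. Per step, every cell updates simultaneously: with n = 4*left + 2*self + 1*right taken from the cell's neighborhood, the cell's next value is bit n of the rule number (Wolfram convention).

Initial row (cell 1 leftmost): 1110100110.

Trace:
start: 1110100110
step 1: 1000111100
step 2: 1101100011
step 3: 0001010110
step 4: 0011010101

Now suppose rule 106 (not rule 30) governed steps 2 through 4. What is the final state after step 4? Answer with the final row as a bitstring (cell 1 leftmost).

0110110100

(re-executing steps 2..4 under rule 106; state before step 2: 1000111100)
step 2: 0001100101
step 3: 0011101010
step 4: 0110110100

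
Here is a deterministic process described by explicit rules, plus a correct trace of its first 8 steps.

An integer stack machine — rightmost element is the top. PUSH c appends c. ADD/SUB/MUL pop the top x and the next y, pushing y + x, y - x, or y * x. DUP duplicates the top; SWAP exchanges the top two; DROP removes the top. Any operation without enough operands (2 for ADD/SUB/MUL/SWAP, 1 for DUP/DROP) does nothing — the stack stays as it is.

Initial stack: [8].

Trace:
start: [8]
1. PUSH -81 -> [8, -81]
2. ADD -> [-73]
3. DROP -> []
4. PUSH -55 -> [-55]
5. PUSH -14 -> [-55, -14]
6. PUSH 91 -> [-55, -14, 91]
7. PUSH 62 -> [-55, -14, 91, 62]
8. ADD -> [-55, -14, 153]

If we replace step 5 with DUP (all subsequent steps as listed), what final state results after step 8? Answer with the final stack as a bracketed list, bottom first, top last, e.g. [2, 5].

[-55, -55, 153]

(re-executing from step 5 with the substitution; state before step 5: [-55])
5. DUP -> [-55, -55]
6. PUSH 91 -> [-55, -55, 91]
7. PUSH 62 -> [-55, -55, 91, 62]
8. ADD -> [-55, -55, 153]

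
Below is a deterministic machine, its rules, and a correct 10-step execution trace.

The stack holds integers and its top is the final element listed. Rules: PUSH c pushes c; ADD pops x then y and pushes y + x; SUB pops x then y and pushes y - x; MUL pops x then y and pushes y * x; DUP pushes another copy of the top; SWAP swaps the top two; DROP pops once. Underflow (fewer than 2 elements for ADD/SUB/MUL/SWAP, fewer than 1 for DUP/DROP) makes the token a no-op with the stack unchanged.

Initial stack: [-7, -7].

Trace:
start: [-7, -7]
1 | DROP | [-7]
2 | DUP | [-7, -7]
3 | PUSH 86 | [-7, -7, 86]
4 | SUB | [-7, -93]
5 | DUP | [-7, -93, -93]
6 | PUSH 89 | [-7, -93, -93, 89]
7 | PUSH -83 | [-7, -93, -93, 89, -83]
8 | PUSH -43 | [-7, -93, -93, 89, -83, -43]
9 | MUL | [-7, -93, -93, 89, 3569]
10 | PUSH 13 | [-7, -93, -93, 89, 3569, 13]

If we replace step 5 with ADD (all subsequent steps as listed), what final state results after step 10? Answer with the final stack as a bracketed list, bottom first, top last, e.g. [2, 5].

[-100, 89, 3569, 13]

(re-executing from step 5 with the substitution; state before step 5: [-7, -93])
5 | ADD | [-100]
6 | PUSH 89 | [-100, 89]
7 | PUSH -83 | [-100, 89, -83]
8 | PUSH -43 | [-100, 89, -83, -43]
9 | MUL | [-100, 89, 3569]
10 | PUSH 13 | [-100, 89, 3569, 13]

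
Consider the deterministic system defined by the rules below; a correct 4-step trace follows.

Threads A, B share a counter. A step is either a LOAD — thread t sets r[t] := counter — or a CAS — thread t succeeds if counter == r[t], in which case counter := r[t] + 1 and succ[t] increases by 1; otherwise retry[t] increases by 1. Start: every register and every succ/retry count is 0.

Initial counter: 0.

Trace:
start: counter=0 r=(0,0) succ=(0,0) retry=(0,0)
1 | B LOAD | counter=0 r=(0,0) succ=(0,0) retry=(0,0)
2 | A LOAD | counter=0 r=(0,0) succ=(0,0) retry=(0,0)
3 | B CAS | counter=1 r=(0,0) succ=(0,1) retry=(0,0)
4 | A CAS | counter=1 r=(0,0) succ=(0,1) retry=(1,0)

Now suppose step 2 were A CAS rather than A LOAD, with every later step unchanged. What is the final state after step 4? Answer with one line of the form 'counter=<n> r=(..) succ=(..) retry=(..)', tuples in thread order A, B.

counter=1 r=(0,0) succ=(1,0) retry=(1,1)

(re-executing from step 2 with the substitution; state before step 2: counter=0 r=(0,0) succ=(0,0) retry=(0,0))
2 | A CAS | counter=1 r=(0,0) succ=(1,0) retry=(0,0)
3 | B CAS | counter=1 r=(0,0) succ=(1,0) retry=(0,1)
4 | A CAS | counter=1 r=(0,0) succ=(1,0) retry=(1,1)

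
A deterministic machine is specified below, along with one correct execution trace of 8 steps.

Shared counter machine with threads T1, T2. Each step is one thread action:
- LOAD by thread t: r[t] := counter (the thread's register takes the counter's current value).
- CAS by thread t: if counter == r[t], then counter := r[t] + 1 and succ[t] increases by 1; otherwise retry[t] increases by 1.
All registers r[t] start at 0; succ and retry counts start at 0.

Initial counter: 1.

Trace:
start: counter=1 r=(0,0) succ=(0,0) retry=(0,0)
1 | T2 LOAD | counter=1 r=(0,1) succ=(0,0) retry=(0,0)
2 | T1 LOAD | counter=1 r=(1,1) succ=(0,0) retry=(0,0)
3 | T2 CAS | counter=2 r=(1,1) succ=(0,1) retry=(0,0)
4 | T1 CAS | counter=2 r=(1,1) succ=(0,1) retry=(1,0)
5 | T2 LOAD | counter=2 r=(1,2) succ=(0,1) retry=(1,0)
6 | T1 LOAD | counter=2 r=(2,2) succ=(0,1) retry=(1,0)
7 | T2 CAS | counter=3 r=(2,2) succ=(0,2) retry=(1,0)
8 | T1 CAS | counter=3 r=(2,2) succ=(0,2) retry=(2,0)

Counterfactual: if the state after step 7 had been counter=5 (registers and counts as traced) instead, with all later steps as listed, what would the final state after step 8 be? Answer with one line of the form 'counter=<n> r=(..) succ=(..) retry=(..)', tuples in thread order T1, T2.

state after step 7 := counter=5 r=(2,2) succ=(0,2) retry=(1,0)
8 | T1 CAS | counter=5 r=(2,2) succ=(0,2) retry=(2,0)

counter=5 r=(2,2) succ=(0,2) retry=(2,0)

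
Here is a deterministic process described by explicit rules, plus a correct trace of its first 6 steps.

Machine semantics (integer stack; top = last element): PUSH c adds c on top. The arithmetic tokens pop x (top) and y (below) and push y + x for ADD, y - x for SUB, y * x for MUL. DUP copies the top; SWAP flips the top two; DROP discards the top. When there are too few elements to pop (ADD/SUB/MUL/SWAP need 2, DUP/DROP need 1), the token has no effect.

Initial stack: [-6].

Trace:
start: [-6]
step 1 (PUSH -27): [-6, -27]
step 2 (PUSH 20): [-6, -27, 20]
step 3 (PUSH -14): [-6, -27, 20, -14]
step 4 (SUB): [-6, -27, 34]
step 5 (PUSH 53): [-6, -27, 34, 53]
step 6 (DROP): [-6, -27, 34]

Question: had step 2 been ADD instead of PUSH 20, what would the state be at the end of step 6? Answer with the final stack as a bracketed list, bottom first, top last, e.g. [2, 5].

(re-executing from step 2 with the substitution; state before step 2: [-6, -27])
step 2 (ADD): [-33]
step 3 (PUSH -14): [-33, -14]
step 4 (SUB): [-19]
step 5 (PUSH 53): [-19, 53]
step 6 (DROP): [-19]

[-19]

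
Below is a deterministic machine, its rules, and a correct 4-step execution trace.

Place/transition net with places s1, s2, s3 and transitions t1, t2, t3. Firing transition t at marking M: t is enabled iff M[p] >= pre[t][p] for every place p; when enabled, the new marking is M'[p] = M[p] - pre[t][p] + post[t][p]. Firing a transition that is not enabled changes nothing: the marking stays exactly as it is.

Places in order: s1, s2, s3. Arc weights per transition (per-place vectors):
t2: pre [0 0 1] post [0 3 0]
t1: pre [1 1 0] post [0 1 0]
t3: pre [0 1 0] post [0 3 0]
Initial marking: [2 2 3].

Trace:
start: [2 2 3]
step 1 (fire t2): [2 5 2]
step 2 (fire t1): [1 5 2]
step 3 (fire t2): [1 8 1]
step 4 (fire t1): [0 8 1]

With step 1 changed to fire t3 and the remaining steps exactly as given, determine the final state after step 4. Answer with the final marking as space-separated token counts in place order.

(re-executing from step 1 with the substitution; state before step 1: [2 2 3])
step 1 (fire t3): [2 4 3]
step 2 (fire t1): [1 4 3]
step 3 (fire t2): [1 7 2]
step 4 (fire t1): [0 7 2]

0 7 2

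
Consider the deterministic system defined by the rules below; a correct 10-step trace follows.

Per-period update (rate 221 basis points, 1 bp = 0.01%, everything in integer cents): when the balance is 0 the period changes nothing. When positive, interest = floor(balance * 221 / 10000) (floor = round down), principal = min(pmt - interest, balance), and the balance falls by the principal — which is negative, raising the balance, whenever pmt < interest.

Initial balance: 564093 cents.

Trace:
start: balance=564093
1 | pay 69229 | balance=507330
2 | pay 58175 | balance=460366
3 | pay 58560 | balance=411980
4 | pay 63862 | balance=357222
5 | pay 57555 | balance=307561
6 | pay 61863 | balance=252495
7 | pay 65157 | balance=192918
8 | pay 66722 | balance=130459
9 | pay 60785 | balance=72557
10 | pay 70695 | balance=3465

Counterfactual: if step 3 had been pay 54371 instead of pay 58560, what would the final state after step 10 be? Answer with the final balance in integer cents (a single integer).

(re-executing from step 3 with the substitution; state before step 3: balance=460366)
3 | pay 54371 | balance=416169
4 | pay 63862 | balance=361504
5 | pay 57555 | balance=311938
6 | pay 61863 | balance=256968
7 | pay 65157 | balance=197489
8 | pay 66722 | balance=135131
9 | pay 60785 | balance=77332
10 | pay 70695 | balance=8346

8346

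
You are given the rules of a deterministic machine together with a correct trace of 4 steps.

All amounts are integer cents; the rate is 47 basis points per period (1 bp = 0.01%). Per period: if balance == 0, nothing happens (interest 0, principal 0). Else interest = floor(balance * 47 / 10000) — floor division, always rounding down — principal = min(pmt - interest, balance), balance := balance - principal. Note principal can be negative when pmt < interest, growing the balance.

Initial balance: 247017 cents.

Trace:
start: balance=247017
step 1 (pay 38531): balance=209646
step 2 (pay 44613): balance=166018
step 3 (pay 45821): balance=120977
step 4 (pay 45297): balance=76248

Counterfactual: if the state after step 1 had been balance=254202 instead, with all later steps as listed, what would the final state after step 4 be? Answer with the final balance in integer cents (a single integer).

state after step 1 := balance=254202
step 2 (pay 44613): balance=210783
step 3 (pay 45821): balance=165952
step 4 (pay 45297): balance=121434

121434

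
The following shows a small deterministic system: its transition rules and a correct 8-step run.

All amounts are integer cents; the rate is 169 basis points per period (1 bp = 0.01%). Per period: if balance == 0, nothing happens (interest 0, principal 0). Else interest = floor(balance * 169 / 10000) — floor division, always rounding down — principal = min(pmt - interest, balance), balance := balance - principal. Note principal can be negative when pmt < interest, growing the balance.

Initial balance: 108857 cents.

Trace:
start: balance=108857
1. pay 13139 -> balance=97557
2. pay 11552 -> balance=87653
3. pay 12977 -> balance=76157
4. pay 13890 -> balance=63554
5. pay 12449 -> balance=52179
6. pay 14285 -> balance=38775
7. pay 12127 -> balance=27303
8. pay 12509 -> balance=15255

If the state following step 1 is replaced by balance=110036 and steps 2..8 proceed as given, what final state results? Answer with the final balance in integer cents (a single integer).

state after step 1 := balance=110036
2. pay 11552 -> balance=100343
3. pay 12977 -> balance=89061
4. pay 13890 -> balance=76676
5. pay 12449 -> balance=65522
6. pay 14285 -> balance=52344
7. pay 12127 -> balance=41101
8. pay 12509 -> balance=29286

29286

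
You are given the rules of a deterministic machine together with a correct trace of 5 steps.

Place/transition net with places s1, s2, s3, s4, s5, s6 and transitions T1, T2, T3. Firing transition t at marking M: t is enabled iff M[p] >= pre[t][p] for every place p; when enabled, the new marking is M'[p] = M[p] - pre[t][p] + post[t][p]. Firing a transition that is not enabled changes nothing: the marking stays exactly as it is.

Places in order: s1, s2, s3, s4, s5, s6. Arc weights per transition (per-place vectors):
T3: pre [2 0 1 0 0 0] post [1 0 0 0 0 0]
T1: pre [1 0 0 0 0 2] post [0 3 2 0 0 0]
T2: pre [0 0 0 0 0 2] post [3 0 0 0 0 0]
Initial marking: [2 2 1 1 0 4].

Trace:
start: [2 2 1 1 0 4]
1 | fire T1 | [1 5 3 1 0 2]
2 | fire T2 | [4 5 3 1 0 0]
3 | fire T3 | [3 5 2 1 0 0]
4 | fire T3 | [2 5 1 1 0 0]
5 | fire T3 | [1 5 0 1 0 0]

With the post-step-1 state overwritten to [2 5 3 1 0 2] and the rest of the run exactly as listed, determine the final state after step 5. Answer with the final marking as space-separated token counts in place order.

2 5 0 1 0 0

state after step 1 := [2 5 3 1 0 2]
2 | fire T2 | [5 5 3 1 0 0]
3 | fire T3 | [4 5 2 1 0 0]
4 | fire T3 | [3 5 1 1 0 0]
5 | fire T3 | [2 5 0 1 0 0]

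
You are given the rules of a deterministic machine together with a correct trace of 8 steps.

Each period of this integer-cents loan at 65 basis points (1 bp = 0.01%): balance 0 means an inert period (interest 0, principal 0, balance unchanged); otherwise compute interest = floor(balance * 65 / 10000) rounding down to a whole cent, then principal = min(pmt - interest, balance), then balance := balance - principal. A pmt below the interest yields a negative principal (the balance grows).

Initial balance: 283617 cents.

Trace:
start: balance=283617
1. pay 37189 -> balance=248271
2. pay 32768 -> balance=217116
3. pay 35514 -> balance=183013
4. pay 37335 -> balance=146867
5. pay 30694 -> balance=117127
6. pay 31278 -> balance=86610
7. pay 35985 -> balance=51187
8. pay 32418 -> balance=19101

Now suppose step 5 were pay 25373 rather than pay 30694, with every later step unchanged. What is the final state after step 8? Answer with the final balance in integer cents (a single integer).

(re-executing from step 5 with the substitution; state before step 5: balance=146867)
5. pay 25373 -> balance=122448
6. pay 31278 -> balance=91965
7. pay 35985 -> balance=56577
8. pay 32418 -> balance=24526

24526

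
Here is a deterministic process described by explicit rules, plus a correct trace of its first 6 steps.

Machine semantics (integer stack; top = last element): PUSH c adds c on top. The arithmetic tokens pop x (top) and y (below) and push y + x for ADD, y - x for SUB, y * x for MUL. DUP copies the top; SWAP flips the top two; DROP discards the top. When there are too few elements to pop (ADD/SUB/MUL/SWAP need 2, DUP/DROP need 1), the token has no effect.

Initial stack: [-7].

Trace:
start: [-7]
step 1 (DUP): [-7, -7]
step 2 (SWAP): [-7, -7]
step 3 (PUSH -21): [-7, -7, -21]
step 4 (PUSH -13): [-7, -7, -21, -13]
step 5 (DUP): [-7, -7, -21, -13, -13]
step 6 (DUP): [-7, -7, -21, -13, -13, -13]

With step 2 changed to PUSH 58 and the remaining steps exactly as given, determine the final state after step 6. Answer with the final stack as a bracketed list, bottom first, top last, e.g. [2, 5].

(re-executing from step 2 with the substitution; state before step 2: [-7, -7])
step 2 (PUSH 58): [-7, -7, 58]
step 3 (PUSH -21): [-7, -7, 58, -21]
step 4 (PUSH -13): [-7, -7, 58, -21, -13]
step 5 (DUP): [-7, -7, 58, -21, -13, -13]
step 6 (DUP): [-7, -7, 58, -21, -13, -13, -13]

[-7, -7, 58, -21, -13, -13, -13]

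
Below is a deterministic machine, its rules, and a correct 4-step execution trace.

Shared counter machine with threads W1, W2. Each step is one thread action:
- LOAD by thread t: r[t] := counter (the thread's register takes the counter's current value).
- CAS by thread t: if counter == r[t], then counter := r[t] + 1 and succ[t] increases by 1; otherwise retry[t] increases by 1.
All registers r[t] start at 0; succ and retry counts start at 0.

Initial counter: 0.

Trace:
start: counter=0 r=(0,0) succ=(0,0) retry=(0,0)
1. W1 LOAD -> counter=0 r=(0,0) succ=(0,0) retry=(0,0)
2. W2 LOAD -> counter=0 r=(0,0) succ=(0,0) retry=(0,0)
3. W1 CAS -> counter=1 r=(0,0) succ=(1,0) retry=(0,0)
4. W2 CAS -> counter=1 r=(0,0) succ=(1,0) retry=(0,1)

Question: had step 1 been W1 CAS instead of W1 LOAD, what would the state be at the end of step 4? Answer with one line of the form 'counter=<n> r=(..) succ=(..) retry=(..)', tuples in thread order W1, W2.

counter=2 r=(0,1) succ=(1,1) retry=(1,0)

(re-executing from step 1 with the substitution; state before step 1: counter=0 r=(0,0) succ=(0,0) retry=(0,0))
1. W1 CAS -> counter=1 r=(0,0) succ=(1,0) retry=(0,0)
2. W2 LOAD -> counter=1 r=(0,1) succ=(1,0) retry=(0,0)
3. W1 CAS -> counter=1 r=(0,1) succ=(1,0) retry=(1,0)
4. W2 CAS -> counter=2 r=(0,1) succ=(1,1) retry=(1,0)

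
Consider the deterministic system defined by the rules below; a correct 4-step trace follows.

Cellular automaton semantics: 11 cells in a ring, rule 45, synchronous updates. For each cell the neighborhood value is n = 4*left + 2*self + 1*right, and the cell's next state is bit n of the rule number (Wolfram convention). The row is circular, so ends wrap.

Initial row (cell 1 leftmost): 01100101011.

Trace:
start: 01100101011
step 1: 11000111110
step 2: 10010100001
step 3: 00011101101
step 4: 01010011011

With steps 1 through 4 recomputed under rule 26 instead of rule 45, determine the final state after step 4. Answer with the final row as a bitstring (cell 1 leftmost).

01010110110

(re-executing steps 1..4 under rule 26; state before step 1: 01100101011)
step 1: 01011000010
step 2: 10010100101
step 3: 01100011001
step 4: 01010110110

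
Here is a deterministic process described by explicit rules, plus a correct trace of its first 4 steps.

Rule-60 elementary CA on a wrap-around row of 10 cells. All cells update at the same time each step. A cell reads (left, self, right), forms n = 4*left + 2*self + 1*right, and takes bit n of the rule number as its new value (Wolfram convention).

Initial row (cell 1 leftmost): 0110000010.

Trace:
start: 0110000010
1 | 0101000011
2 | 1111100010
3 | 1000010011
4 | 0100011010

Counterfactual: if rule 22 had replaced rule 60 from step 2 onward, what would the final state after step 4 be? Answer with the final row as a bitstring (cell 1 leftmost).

0010100000

(re-executing steps 2..4 under rule 22; state before step 2: 0101000011)
2 | 0101100100
3 | 1100011110
4 | 0010100000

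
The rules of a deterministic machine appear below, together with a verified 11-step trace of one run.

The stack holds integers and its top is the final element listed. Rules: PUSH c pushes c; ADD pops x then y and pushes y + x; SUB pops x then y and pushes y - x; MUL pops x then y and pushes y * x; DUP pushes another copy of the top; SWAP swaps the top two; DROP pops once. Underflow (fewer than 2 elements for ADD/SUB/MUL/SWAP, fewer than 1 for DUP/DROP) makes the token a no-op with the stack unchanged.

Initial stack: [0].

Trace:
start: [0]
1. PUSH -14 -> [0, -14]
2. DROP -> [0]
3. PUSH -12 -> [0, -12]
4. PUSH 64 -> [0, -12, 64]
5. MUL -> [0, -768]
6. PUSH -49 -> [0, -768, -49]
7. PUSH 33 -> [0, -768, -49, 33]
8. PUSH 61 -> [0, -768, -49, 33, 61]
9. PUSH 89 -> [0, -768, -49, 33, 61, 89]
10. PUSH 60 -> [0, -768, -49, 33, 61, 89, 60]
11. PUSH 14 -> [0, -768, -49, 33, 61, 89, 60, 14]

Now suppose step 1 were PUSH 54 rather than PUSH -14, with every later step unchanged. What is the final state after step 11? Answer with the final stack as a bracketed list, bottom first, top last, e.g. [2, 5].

(re-executing from step 1 with the substitution; state before step 1: [0])
1. PUSH 54 -> [0, 54]
2. DROP -> [0]
3. PUSH -12 -> [0, -12]
4. PUSH 64 -> [0, -12, 64]
5. MUL -> [0, -768]
6. PUSH -49 -> [0, -768, -49]
7. PUSH 33 -> [0, -768, -49, 33]
8. PUSH 61 -> [0, -768, -49, 33, 61]
9. PUSH 89 -> [0, -768, -49, 33, 61, 89]
10. PUSH 60 -> [0, -768, -49, 33, 61, 89, 60]
11. PUSH 14 -> [0, -768, -49, 33, 61, 89, 60, 14]

[0, -768, -49, 33, 61, 89, 60, 14]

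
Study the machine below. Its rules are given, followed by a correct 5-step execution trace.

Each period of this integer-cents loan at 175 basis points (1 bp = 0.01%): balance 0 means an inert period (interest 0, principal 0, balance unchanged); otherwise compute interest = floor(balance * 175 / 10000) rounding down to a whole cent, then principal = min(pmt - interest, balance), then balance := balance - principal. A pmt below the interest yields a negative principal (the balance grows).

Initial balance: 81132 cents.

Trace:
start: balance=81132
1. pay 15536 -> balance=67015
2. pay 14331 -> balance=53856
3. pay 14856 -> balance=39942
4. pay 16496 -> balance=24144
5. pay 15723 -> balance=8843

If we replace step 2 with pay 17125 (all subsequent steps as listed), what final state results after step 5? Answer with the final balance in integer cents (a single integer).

5900

(re-executing from step 2 with the substitution; state before step 2: balance=67015)
2. pay 17125 -> balance=51062
3. pay 14856 -> balance=37099
4. pay 16496 -> balance=21252
5. pay 15723 -> balance=5900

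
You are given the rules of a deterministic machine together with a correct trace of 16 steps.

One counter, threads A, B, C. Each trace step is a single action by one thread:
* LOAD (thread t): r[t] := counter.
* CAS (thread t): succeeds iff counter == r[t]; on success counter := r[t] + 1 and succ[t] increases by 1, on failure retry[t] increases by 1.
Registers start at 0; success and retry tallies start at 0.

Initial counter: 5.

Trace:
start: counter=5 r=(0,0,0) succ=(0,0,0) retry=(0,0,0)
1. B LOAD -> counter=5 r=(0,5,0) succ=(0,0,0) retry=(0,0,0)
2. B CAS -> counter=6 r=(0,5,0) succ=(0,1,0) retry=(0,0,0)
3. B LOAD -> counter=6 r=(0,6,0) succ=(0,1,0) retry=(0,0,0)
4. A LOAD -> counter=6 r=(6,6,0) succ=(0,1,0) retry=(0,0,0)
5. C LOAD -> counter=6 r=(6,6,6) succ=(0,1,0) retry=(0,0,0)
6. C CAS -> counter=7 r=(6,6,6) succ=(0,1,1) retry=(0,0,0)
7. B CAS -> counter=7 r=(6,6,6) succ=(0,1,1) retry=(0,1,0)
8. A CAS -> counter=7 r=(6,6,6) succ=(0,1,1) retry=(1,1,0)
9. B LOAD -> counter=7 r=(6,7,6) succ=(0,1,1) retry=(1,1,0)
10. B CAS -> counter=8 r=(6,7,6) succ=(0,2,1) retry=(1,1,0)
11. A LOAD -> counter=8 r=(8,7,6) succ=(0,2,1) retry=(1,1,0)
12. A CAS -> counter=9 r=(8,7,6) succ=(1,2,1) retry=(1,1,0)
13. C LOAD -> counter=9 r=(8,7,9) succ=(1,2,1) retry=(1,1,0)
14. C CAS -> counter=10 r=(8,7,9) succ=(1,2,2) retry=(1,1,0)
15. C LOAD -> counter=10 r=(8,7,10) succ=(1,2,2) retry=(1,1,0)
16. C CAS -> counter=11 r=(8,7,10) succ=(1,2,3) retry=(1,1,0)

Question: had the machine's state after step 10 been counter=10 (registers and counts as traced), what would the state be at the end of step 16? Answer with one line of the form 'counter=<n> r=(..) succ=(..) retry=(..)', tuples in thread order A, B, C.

state after step 10 := counter=10 r=(6,7,6) succ=(0,2,1) retry=(1,1,0)
11. A LOAD -> counter=10 r=(10,7,6) succ=(0,2,1) retry=(1,1,0)
12. A CAS -> counter=11 r=(10,7,6) succ=(1,2,1) retry=(1,1,0)
13. C LOAD -> counter=11 r=(10,7,11) succ=(1,2,1) retry=(1,1,0)
14. C CAS -> counter=12 r=(10,7,11) succ=(1,2,2) retry=(1,1,0)
15. C LOAD -> counter=12 r=(10,7,12) succ=(1,2,2) retry=(1,1,0)
16. C CAS -> counter=13 r=(10,7,12) succ=(1,2,3) retry=(1,1,0)

counter=13 r=(10,7,12) succ=(1,2,3) retry=(1,1,0)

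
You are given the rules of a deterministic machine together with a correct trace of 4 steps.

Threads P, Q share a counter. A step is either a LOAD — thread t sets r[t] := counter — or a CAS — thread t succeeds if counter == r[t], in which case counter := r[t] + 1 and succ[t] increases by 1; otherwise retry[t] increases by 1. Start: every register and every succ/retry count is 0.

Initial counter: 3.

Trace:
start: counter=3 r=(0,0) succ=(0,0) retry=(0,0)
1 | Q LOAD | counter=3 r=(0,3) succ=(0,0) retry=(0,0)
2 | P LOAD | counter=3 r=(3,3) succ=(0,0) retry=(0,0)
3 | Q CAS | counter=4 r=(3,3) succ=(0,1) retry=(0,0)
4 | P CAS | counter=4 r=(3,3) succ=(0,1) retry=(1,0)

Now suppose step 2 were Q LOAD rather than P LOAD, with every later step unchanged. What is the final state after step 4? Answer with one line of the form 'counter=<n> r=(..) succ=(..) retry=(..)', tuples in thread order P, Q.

(re-executing from step 2 with the substitution; state before step 2: counter=3 r=(0,3) succ=(0,0) retry=(0,0))
2 | Q LOAD | counter=3 r=(0,3) succ=(0,0) retry=(0,0)
3 | Q CAS | counter=4 r=(0,3) succ=(0,1) retry=(0,0)
4 | P CAS | counter=4 r=(0,3) succ=(0,1) retry=(1,0)

counter=4 r=(0,3) succ=(0,1) retry=(1,0)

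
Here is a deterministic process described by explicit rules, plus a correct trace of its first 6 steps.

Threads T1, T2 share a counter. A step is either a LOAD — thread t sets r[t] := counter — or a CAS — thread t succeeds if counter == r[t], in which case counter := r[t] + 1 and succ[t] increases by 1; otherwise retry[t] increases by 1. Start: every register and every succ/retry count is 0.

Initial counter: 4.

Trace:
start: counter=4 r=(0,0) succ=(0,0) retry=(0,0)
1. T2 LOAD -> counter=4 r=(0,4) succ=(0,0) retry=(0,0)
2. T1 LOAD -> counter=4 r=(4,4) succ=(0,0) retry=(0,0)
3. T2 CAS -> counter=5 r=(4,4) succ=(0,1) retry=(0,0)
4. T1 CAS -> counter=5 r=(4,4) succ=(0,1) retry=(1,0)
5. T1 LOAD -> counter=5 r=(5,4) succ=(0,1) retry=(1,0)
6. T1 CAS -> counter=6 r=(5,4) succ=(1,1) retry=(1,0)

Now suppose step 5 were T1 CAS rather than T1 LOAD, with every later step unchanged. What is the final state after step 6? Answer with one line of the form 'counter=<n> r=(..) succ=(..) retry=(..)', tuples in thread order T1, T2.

(re-executing from step 5 with the substitution; state before step 5: counter=5 r=(4,4) succ=(0,1) retry=(1,0))
5. T1 CAS -> counter=5 r=(4,4) succ=(0,1) retry=(2,0)
6. T1 CAS -> counter=5 r=(4,4) succ=(0,1) retry=(3,0)

counter=5 r=(4,4) succ=(0,1) retry=(3,0)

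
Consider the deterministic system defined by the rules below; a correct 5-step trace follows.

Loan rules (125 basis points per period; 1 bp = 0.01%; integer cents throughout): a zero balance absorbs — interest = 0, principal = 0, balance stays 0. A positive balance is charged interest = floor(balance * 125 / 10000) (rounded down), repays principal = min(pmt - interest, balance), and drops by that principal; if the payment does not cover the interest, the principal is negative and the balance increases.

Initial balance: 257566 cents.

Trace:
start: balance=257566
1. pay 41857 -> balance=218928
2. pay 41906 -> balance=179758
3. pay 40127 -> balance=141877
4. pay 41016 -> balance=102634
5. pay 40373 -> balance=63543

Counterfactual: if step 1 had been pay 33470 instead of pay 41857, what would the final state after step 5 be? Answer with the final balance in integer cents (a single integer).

(re-executing from step 1 with the substitution; state before step 1: balance=257566)
1. pay 33470 -> balance=227315
2. pay 41906 -> balance=188250
3. pay 40127 -> balance=150476
4. pay 41016 -> balance=111340
5. pay 40373 -> balance=72358

72358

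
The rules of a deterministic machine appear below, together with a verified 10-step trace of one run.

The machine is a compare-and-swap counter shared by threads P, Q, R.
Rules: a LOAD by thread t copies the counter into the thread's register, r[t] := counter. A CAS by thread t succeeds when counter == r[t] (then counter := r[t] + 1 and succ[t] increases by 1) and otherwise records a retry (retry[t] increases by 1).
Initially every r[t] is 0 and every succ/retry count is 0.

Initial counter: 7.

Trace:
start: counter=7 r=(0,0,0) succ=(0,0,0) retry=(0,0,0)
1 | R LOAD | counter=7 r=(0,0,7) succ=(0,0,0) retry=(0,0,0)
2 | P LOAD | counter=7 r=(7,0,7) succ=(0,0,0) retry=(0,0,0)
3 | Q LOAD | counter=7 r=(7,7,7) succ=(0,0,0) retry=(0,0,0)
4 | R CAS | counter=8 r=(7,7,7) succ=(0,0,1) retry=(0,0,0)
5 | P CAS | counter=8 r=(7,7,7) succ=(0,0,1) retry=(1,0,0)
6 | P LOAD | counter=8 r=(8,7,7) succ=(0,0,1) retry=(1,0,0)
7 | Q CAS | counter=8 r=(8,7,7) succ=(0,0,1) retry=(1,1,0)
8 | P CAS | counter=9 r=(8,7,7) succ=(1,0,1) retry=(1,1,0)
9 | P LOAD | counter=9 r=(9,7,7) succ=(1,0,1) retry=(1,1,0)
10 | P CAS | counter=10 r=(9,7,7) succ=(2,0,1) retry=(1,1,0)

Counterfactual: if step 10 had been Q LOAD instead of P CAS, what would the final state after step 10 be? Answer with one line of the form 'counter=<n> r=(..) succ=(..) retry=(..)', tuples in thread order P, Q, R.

(re-executing from step 10 with the substitution; state before step 10: counter=9 r=(9,7,7) succ=(1,0,1) retry=(1,1,0))
10 | Q LOAD | counter=9 r=(9,9,7) succ=(1,0,1) retry=(1,1,0)

counter=9 r=(9,9,7) succ=(1,0,1) retry=(1,1,0)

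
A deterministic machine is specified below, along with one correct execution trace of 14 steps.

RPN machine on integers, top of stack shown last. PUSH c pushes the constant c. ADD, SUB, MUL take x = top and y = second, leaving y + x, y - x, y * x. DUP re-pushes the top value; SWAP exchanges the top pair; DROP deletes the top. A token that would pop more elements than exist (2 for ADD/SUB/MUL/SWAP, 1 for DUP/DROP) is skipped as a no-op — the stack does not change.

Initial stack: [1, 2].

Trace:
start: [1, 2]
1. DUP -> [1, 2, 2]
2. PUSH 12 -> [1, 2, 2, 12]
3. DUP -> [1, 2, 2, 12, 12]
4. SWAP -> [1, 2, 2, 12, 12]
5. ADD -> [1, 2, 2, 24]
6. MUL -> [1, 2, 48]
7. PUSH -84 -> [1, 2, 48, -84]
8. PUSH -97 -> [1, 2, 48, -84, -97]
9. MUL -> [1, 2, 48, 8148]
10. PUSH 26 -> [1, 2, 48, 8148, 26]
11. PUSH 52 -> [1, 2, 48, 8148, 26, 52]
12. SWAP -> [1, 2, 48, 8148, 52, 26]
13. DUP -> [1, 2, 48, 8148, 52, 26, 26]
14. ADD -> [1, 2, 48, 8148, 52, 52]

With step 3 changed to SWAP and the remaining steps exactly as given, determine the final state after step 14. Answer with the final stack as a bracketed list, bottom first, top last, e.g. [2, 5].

[1, 28, 8148, 52, 52]

(re-executing from step 3 with the substitution; state before step 3: [1, 2, 2, 12])
3. SWAP -> [1, 2, 12, 2]
4. SWAP -> [1, 2, 2, 12]
5. ADD -> [1, 2, 14]
6. MUL -> [1, 28]
7. PUSH -84 -> [1, 28, -84]
8. PUSH -97 -> [1, 28, -84, -97]
9. MUL -> [1, 28, 8148]
10. PUSH 26 -> [1, 28, 8148, 26]
11. PUSH 52 -> [1, 28, 8148, 26, 52]
12. SWAP -> [1, 28, 8148, 52, 26]
13. DUP -> [1, 28, 8148, 52, 26, 26]
14. ADD -> [1, 28, 8148, 52, 52]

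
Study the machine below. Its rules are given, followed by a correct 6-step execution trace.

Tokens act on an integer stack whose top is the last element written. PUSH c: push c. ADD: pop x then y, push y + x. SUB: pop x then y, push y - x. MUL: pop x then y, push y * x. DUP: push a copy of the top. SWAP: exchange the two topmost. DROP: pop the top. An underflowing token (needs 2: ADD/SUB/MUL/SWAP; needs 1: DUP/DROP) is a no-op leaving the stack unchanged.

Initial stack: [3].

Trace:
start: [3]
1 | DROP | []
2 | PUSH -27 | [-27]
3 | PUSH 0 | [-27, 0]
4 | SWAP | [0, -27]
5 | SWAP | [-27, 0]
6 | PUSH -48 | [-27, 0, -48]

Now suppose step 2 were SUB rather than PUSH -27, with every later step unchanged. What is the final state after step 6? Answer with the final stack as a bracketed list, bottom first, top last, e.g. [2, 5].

(re-executing from step 2 with the substitution; state before step 2: [])
2 | SUB | []
3 | PUSH 0 | [0]
4 | SWAP | [0]
5 | SWAP | [0]
6 | PUSH -48 | [0, -48]

[0, -48]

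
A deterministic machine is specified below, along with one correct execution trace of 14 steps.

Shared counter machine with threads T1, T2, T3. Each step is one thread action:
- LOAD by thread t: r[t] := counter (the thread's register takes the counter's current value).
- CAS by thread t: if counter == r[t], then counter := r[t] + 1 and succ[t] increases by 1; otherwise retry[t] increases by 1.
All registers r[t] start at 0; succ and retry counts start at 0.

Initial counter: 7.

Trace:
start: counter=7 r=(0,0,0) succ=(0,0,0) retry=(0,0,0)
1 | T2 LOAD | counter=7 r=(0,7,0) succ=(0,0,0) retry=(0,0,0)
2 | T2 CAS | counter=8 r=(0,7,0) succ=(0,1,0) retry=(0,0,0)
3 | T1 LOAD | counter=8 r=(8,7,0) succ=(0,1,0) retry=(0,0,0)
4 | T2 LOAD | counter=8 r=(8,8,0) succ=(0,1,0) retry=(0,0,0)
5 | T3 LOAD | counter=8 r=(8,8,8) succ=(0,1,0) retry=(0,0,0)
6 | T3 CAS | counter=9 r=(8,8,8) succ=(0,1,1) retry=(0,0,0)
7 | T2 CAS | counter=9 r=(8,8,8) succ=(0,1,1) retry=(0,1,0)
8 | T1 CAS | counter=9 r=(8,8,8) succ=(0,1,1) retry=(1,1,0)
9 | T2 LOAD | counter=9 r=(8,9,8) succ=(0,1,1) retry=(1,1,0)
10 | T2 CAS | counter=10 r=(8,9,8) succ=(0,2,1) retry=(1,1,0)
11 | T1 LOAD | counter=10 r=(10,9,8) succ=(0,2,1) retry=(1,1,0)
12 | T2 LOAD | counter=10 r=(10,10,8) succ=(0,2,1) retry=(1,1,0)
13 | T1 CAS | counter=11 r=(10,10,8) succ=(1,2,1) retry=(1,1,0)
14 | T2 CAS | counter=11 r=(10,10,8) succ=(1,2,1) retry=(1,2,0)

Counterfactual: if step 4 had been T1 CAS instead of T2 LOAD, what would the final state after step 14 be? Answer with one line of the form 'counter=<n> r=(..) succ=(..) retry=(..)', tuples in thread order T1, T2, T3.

(re-executing from step 4 with the substitution; state before step 4: counter=8 r=(8,7,0) succ=(0,1,0) retry=(0,0,0))
4 | T1 CAS | counter=9 r=(8,7,0) succ=(1,1,0) retry=(0,0,0)
5 | T3 LOAD | counter=9 r=(8,7,9) succ=(1,1,0) retry=(0,0,0)
6 | T3 CAS | counter=10 r=(8,7,9) succ=(1,1,1) retry=(0,0,0)
7 | T2 CAS | counter=10 r=(8,7,9) succ=(1,1,1) retry=(0,1,0)
8 | T1 CAS | counter=10 r=(8,7,9) succ=(1,1,1) retry=(1,1,0)
9 | T2 LOAD | counter=10 r=(8,10,9) succ=(1,1,1) retry=(1,1,0)
10 | T2 CAS | counter=11 r=(8,10,9) succ=(1,2,1) retry=(1,1,0)
11 | T1 LOAD | counter=11 r=(11,10,9) succ=(1,2,1) retry=(1,1,0)
12 | T2 LOAD | counter=11 r=(11,11,9) succ=(1,2,1) retry=(1,1,0)
13 | T1 CAS | counter=12 r=(11,11,9) succ=(2,2,1) retry=(1,1,0)
14 | T2 CAS | counter=12 r=(11,11,9) succ=(2,2,1) retry=(1,2,0)

counter=12 r=(11,11,9) succ=(2,2,1) retry=(1,2,0)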